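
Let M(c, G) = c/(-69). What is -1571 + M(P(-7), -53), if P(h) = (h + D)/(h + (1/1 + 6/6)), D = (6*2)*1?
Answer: -108398/69 ≈ -1571.0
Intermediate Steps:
D = 12 (D = 12*1 = 12)
P(h) = (12 + h)/(2 + h) (P(h) = (h + 12)/(h + (1/1 + 6/6)) = (12 + h)/(h + (1*1 + 6*(⅙))) = (12 + h)/(h + (1 + 1)) = (12 + h)/(h + 2) = (12 + h)/(2 + h))
M(c, G) = -c/69 (M(c, G) = c*(-1/69) = -c/69)
-1571 + M(P(-7), -53) = -1571 - (12 - 7)/(69*(2 - 7)) = -1571 - 5/(69*(-5)) = -1571 - (-1)*5/345 = -1571 - 1/69*(-1) = -1571 + 1/69 = -108398/69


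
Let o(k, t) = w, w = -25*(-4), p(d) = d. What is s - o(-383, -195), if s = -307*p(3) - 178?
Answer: -1199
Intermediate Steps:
w = 100
o(k, t) = 100
s = -1099 (s = -307*3 - 178 = -921 - 178 = -1099)
s - o(-383, -195) = -1099 - 1*100 = -1099 - 100 = -1199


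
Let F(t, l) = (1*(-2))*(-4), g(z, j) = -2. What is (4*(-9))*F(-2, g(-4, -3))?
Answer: -288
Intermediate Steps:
F(t, l) = 8 (F(t, l) = -2*(-4) = 8)
(4*(-9))*F(-2, g(-4, -3)) = (4*(-9))*8 = -36*8 = -288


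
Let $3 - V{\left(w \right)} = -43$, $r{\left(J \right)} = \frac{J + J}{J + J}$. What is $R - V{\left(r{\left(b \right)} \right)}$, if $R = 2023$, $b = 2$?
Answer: $1977$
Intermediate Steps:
$r{\left(J \right)} = 1$ ($r{\left(J \right)} = \frac{2 J}{2 J} = 2 J \frac{1}{2 J} = 1$)
$V{\left(w \right)} = 46$ ($V{\left(w \right)} = 3 - -43 = 3 + 43 = 46$)
$R - V{\left(r{\left(b \right)} \right)} = 2023 - 46 = 1977$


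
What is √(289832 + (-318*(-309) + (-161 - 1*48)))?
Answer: √387885 ≈ 622.80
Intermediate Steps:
√(289832 + (-318*(-309) + (-161 - 1*48))) = √(289832 + (98262 + (-161 - 48))) = √(289832 + (98262 - 209)) = √(289832 + 98053) = √387885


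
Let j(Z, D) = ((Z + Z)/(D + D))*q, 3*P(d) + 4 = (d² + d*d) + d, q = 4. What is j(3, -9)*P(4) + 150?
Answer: 1222/9 ≈ 135.78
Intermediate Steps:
P(d) = -4/3 + d/3 + 2*d²/3 (P(d) = -4/3 + ((d² + d*d) + d)/3 = -4/3 + ((d² + d²) + d)/3 = -4/3 + (2*d² + d)/3 = -4/3 + (d + 2*d²)/3 = -4/3 + (d/3 + 2*d²/3) = -4/3 + d/3 + 2*d²/3)
j(Z, D) = 4*Z/D (j(Z, D) = ((Z + Z)/(D + D))*4 = ((2*Z)/((2*D)))*4 = ((2*Z)*(1/(2*D)))*4 = (Z/D)*4 = 4*Z/D)
j(3, -9)*P(4) + 150 = (4*3/(-9))*(-4/3 + (⅓)*4 + (⅔)*4²) + 150 = (4*3*(-⅑))*(-4/3 + 4/3 + (⅔)*16) + 150 = -4*(-4/3 + 4/3 + 32/3)/3 + 150 = -4/3*32/3 + 150 = -128/9 + 150 = 1222/9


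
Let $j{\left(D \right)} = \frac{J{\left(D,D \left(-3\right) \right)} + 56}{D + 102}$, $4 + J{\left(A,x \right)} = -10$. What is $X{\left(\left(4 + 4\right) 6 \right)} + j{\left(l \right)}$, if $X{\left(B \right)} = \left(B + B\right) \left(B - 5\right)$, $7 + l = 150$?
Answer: $\frac{144486}{35} \approx 4128.2$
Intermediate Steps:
$l = 143$ ($l = -7 + 150 = 143$)
$J{\left(A,x \right)} = -14$ ($J{\left(A,x \right)} = -4 - 10 = -14$)
$X{\left(B \right)} = 2 B \left(-5 + B\right)$
$j{\left(D \right)} = \frac{42}{102 + D}$ ($j{\left(D \right)} = \frac{-14 + 56}{D + 102} = \frac{42}{102 + D}$)
$X{\left(\left(4 + 4\right) 6 \right)} + j{\left(l \right)} = 2 \left(4 + 4\right) 6 \left(-5 + \left(4 + 4\right) 6\right) + \frac{42}{102 + 143} = 2 \cdot 8 \cdot 6 \left(-5 + 8 \cdot 6\right) + \frac{42}{245} = 2 \cdot 48 \left(-5 + 48\right) + 42 \cdot \frac{1}{245} = 2 \cdot 48 \cdot 43 + \frac{6}{35} = 4128 + \frac{6}{35} = \frac{144486}{35}$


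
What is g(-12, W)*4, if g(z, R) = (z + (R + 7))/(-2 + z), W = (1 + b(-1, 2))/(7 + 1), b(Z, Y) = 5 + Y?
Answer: 8/7 ≈ 1.1429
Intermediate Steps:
W = 1 (W = (1 + (5 + 2))/(7 + 1) = (1 + 7)/8 = 8*(⅛) = 1)
g(z, R) = (7 + R + z)/(-2 + z) (g(z, R) = (z + (7 + R))/(-2 + z) = (7 + R + z)/(-2 + z))
g(-12, W)*4 = ((7 + 1 - 12)/(-2 - 12))*4 = (-4/(-14))*4 = -1/14*(-4)*4 = (2/7)*4 = 8/7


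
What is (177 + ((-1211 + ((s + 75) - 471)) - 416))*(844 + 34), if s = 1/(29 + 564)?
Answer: -961126406/593 ≈ -1.6208e+6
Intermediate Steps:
s = 1/593 ≈ 0.0016863
(177 + ((-1211 + ((s + 75) - 471)) - 416))*(844 + 34) = (177 + ((-1211 + ((1/593 + 75) - 471)) - 416))*(844 + 34) = (177 + ((-1211 + (44476/593 - 471)) - 416))*878 = (177 + ((-1211 - 234827/593) - 416))*878 = (177 + (-952950/593 - 416))*878 = (177 - 1199638/593)*878 = -1094677/593*878 = -961126406/593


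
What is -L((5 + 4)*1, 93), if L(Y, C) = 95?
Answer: -95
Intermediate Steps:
-L((5 + 4)*1, 93) = -1*95 = -95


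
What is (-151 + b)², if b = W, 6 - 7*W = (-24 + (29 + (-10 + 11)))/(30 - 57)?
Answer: 1825201/81 ≈ 22533.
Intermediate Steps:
W = 8/9 (W = 6/7 - (-24 + (29 + (-10 + 11)))/(7*(30 - 57)) = 6/7 - (-24 + (29 + 1))/(7*(-27)) = 6/7 - (-24 + 30)*(-1)/(7*27) = 6/7 - 6*(-1)/(7*27) = 6/7 - ⅐*(-2/9) = 6/7 + 2/63 = 8/9 ≈ 0.88889)
b = 8/9 ≈ 0.88889
(-151 + b)² = (-151 + 8/9)² = (-1351/9)² = 1825201/81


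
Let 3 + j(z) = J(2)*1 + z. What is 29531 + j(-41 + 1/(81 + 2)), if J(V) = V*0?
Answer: 2447422/83 ≈ 29487.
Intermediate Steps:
J(V) = 0
j(z) = -3 + z (j(z) = -3 + (0*1 + z) = -3 + (0 + z) = -3 + z)
29531 + j(-41 + 1/(81 + 2)) = 29531 + (-3 + (-41 + 1/(81 + 2))) = 29531 + (-3 + (-41 + 1/83)) = 29531 + (-3 - 3402/83) = 29531 - 3651/83 = 2447422/83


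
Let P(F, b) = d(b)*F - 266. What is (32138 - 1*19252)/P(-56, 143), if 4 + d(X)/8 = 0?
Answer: 6443/763 ≈ 8.4443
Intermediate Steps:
d(X) = -32 (d(X) = -32 + 8*0 = -32 + 0 = -32)
P(F, b) = -266 - 32*F (P(F, b) = -32*F - 266 = -266 - 32*F)
(32138 - 1*19252)/P(-56, 143) = (32138 - 1*19252)/(-266 - 32*(-56)) = (32138 - 19252)/(-266 + 1792) = 12886/1526 = 12886*(1/1526) = 6443/763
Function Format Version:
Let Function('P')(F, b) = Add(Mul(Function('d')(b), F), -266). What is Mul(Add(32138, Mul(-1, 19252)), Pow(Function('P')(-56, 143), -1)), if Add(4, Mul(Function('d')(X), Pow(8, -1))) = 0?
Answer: Rational(6443, 763) ≈ 8.4443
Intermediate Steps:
Function('d')(X) = -32 (Function('d')(X) = Add(-32, Mul(8, 0)) = Add(-32, 0) = -32)
Function('P')(F, b) = Add(-266, Mul(-32, F)) (Function('P')(F, b) = Add(Mul(-32, F), -266) = Add(-266, Mul(-32, F)))
Mul(Add(32138, Mul(-1, 19252)), Pow(Function('P')(-56, 143), -1)) = Mul(Add(32138, Mul(-1, 19252)), Pow(Add(-266, Mul(-32, -56)), -1)) = Mul(Add(32138, -19252), Pow(Add(-266, 1792), -1)) = Mul(12886, Pow(1526, -1)) = Mul(12886, Rational(1, 1526)) = Rational(6443, 763)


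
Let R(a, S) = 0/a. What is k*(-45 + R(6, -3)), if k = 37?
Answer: -1665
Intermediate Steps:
R(a, S) = 0
k*(-45 + R(6, -3)) = 37*(-45 + 0) = 37*(-45) = -1665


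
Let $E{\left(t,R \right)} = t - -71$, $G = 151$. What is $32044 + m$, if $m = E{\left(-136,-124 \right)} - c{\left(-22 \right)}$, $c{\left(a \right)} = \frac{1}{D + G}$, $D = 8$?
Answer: $\frac{5084660}{159} \approx 31979.0$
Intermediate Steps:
$c{\left(a \right)} = \frac{1}{159}$ ($c{\left(a \right)} = \frac{1}{8 + 151} = \frac{1}{159}$)
$E{\left(t,R \right)} = 71 + t$ ($E{\left(t,R \right)} = t + 71 = 71 + t$)
$m = - \frac{10336}{159}$ ($m = \left(71 - 136\right) - \frac{1}{159} = -65 - \frac{1}{159} = - \frac{10336}{159} \approx -65.006$)
$32044 + m = 32044 - \frac{10336}{159} = \frac{5084660}{159}$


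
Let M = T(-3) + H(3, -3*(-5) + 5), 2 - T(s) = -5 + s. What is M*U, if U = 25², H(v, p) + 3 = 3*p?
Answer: 41875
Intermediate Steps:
T(s) = 7 - s (T(s) = 2 - (-5 + s) = 2 + (5 - s) = 7 - s)
H(v, p) = -3 + 3*p
U = 625
M = 67 (M = (7 - 1*(-3)) + (-3 + 3*(-3*(-5) + 5)) = (7 + 3) + (-3 + 3*(15 + 5)) = 10 + (-3 + 3*20) = 10 + (-3 + 60) = 10 + 57 = 67)
M*U = 67*625 = 41875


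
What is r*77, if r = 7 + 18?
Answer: 1925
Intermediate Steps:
r = 25
r*77 = 25*77 = 1925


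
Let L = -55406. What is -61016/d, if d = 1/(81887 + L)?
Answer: -1615764696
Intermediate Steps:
d = 1/26481 (d = 1/(81887 - 55406) = 1/26481 ≈ 3.7763e-5)
-61016/d = -61016/1/26481 = -61016*26481 = -1615764696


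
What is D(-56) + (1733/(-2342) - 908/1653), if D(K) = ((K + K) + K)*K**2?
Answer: -2039605351633/3871326 ≈ -5.2685e+5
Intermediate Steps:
D(K) = 3*K**3 (D(K) = (2*K + K)*K**2 = (3*K)*K**2 = 3*K**3)
D(-56) + (1733/(-2342) - 908/1653) = 3*(-56)**3 + (1733/(-2342) - 908/1653) = 3*(-175616) + (1733*(-1/2342) - 908*1/1653) = -526848 + (-1733/2342 - 908/1653) = -526848 - 4991185/3871326 = -2039605351633/3871326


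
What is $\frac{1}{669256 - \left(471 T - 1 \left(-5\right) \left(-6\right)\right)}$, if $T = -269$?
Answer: $\frac{1}{795985} \approx 1.2563 \cdot 10^{-6}$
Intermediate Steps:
$\frac{1}{669256 - \left(471 T - 1 \left(-5\right) \left(-6\right)\right)} = \frac{1}{669256 + \left(1 \left(-5\right) \left(-6\right) - -126699\right)} = \frac{1}{669256 + \left(\left(-5\right) \left(-6\right) + 126699\right)} = \frac{1}{669256 + \left(30 + 126699\right)} = \frac{1}{669256 + 126729} = \frac{1}{795985}$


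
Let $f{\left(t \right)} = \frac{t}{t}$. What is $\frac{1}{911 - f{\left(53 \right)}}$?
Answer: $\frac{1}{910} \approx 0.0010989$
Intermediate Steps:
$f{\left(t \right)} = 1$
$\frac{1}{911 - f{\left(53 \right)}} = \frac{1}{911 - 1} = \frac{1}{910}$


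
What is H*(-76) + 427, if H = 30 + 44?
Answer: -5197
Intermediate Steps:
H = 74
H*(-76) + 427 = 74*(-76) + 427 = -5624 + 427 = -5197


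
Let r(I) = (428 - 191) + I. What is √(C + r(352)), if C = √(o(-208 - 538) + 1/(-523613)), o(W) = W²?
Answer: √(161486467949941 + 523613*√152580311031105191)/523613 ≈ 36.538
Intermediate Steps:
C = √152580311031105191/523613 (C = √((-208 - 538)² + 1/(-523613)) = √((-746)² - 1/523613) = √(556516 - 1/523613) = √(291399012307/523613) = √152580311031105191/523613 ≈ 746.00)
r(I) = 237 + I
√(C + r(352)) = √(√152580311031105191/523613 + (237 + 352)) = √(√152580311031105191/523613 + 589) = √(589 + √152580311031105191/523613)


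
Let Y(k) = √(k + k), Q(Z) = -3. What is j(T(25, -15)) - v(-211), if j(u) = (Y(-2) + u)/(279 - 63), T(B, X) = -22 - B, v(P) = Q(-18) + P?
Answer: 46177/216 + I/108 ≈ 213.78 + 0.0092593*I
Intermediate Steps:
Y(k) = √2*√k (Y(k) = √(2*k) = √2*√k)
v(P) = -3 + P
j(u) = I/108 + u/216 (j(u) = (√2*√(-2) + u)/(279 - 63) = (√2*(I*√2) + u)/216 = (2*I + u)*(1/216) = (u + 2*I)*(1/216) = I/108 + u/216)
j(T(25, -15)) - v(-211) = (I/108 + (-22 - 1*25)/216) - (-3 - 211) = (I/108 + (-22 - 25)/216) - 1*(-214) = (I/108 + (1/216)*(-47)) + 214 = (I/108 - 47/216) + 214 = (-47/216 + I/108) + 214 = 46177/216 + I/108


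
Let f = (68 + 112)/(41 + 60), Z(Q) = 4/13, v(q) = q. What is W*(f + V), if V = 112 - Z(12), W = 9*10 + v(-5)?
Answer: 12664320/1313 ≈ 9645.3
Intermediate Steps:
Z(Q) = 4/13 (Z(Q) = 4*(1/13) = 4/13)
W = 85 (W = 9*10 - 5 = 90 - 5 = 85)
f = 180/101 ≈ 1.7822
V = 1452/13 (V = 112 - 1*4/13 = 112 - 4/13 = 1452/13 ≈ 111.69)
W*(f + V) = 85*(180/101 + 1452/13) = 85*(148992/1313) = 12664320/1313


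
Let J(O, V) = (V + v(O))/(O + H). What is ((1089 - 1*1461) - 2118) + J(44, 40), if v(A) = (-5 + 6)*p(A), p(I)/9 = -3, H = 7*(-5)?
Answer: -22397/9 ≈ -2488.6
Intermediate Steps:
H = -35
p(I) = -27 (p(I) = 9*(-3) = -27)
v(A) = -27 (v(A) = (-5 + 6)*(-27) = 1*(-27) = -27)
J(O, V) = (-27 + V)/(-35 + O) (J(O, V) = (V - 27)/(O - 35) = (-27 + V)/(-35 + O))
((1089 - 1*1461) - 2118) + J(44, 40) = ((1089 - 1*1461) - 2118) + (-27 + 40)/(-35 + 44) = ((1089 - 1461) - 2118) + 13/9 = (-372 - 2118) + (⅑)*13 = -2490 + 13/9 = -22397/9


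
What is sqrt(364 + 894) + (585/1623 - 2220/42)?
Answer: -198805/3787 + sqrt(1258) ≈ -17.028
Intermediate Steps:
sqrt(364 + 894) + (585/1623 - 2220/42) = sqrt(1258) + (585*(1/1623) - 2220*1/42) = sqrt(1258) + (195/541 - 370/7) = sqrt(1258) - 198805/3787 = -198805/3787 + sqrt(1258)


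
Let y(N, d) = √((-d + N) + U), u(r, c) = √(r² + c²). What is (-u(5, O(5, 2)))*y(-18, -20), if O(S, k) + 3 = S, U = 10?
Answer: -2*√87 ≈ -18.655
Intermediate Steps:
O(S, k) = -3 + S
u(r, c) = √(c² + r²)
y(N, d) = √(10 + N - d) (y(N, d) = √((-d + N) + 10) = √((N - d) + 10) = √(10 + N - d))
(-u(5, O(5, 2)))*y(-18, -20) = (-√((-3 + 5)² + 5²))*√(10 - 18 - 1*(-20)) = (-√(2² + 25))*√(10 - 18 + 20) = (-√(4 + 25))*√12 = (-√29)*(2*√3) = -2*√87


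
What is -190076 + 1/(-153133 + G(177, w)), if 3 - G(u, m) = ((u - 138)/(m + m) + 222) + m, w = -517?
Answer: -30037967073710/158031351 ≈ -1.9008e+5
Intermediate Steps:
G(u, m) = -219 - m - (-138 + u)/(2*m) (G(u, m) = 3 - (((u - 138)/(m + m) + 222) + m) = 3 - (((-138 + u)/((2*m)) + 222) + m) = 3 - (((-138 + u)*(1/(2*m)) + 222) + m) = 3 - (((-138 + u)/(2*m) + 222) + m) = 3 - ((222 + (-138 + u)/(2*m)) + m) = 3 - (222 + m + (-138 + u)/(2*m)) = 3 + (-222 - m - (-138 + u)/(2*m)) = -219 - m - (-138 + u)/(2*m))
-190076 + 1/(-153133 + G(177, w)) = -190076 + 1/(-153133 + (69 - ½*177 - 1*(-517)*(219 - 517))/(-517)) = -190076 + 1/(-153133 - (69 - 177/2 - 1*(-517)*(-298))/517) = -190076 + 1/(-153133 - (69 - 177/2 - 154066)/517) = -190076 + 1/(-153133 - 1/517*(-308171/2)) = -190076 + 1/(-153133 + 308171/1034) = -190076 + 1/(-158031351/1034) = -190076 - 1034/158031351 = -30037967073710/158031351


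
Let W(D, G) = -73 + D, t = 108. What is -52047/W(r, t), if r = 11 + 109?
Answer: -52047/47 ≈ -1107.4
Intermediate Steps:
r = 120
-52047/W(r, t) = -52047/(-73 + 120) = -52047/47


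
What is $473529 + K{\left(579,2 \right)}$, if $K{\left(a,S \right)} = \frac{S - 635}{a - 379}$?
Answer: $\frac{94705167}{200} \approx 4.7353 \cdot 10^{5}$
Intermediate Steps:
$K{\left(a,S \right)} = \frac{-635 + S}{-379 + a}$
$473529 + K{\left(579,2 \right)} = 473529 + \frac{-635 + 2}{-379 + 579} = 473529 + \frac{1}{200} \left(-633\right) = 473529 - \frac{633}{200} = \frac{94705167}{200}$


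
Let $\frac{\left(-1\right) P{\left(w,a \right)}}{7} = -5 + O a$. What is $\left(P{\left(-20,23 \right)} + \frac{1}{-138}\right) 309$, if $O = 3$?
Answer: $- \frac{6367975}{46} \approx -1.3843 \cdot 10^{5}$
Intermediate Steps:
$P{\left(w,a \right)} = 35 - 21 a$ ($P{\left(w,a \right)} = - 7 \left(-5 + 3 a\right) = 35 - 21 a$)
$\left(P{\left(-20,23 \right)} + \frac{1}{-138}\right) 309 = \left(\left(35 - 483\right) + \frac{1}{-138}\right) 309 = \left(\left(35 - 483\right) - \frac{1}{138}\right) 309 = \left(-448 - \frac{1}{138}\right) 309 = \left(- \frac{61825}{138}\right) 309 = - \frac{6367975}{46}$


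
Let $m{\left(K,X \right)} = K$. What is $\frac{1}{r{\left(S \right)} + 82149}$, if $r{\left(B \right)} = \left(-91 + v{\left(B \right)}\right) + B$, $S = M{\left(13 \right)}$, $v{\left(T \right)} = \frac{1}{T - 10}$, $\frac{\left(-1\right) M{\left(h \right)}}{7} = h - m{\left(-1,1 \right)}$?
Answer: $\frac{108}{8851679} \approx 1.2201 \cdot 10^{-5}$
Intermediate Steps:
$M{\left(h \right)} = -7 - 7 h$ ($M{\left(h \right)} = - 7 \left(h - -1\right) = - 7 \left(h + 1\right) = - 7 \left(1 + h\right) = -7 - 7 h$)
$v{\left(T \right)} = \frac{1}{-10 + T}$
$S = -98$ ($S = -7 - 91 = -98$)
$r{\left(B \right)} = -91 + B + \frac{1}{-10 + B}$ ($r{\left(B \right)} = \left(-91 + \frac{1}{-10 + B}\right) + B = -91 + B + \frac{1}{-10 + B}$)
$\frac{1}{r{\left(S \right)} + 82149} = \frac{1}{\frac{1 + \left(-91 - 98\right) \left(-10 - 98\right)}{-10 - 98} + 82149} = \frac{1}{\frac{1 - -20412}{-108} + 82149} = \frac{1}{- \frac{1 + 20412}{108} + 82149} = \frac{1}{\left(- \frac{1}{108}\right) 20413 + 82149} = \frac{1}{- \frac{20413}{108} + 82149} = \frac{1}{\frac{8851679}{108}} = \frac{108}{8851679}$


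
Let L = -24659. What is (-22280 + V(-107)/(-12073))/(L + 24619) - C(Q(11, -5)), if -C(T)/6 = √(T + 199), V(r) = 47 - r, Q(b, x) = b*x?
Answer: 151878417/241460 ≈ 629.00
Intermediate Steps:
C(T) = -6*√(199 + T) (C(T) = -6*√(T + 199) = -6*√(199 + T))
(-22280 + V(-107)/(-12073))/(L + 24619) - C(Q(11, -5)) = (-22280 + (47 - 1*(-107))/(-12073))/(-24659 + 24619) - (-6)*√(199 + 11*(-5)) = (-22280 + (47 + 107)*(-1/12073))/(-40) - (-6)*√(199 - 55) = (-22280 + 154*(-1/12073))*(-1/40) - (-6)*√144 = (-22280 - 154/12073)*(-1/40) - (-6)*12 = -268986594/12073*(-1/40) - 1*(-72) = 134493297/241460 + 72 = 151878417/241460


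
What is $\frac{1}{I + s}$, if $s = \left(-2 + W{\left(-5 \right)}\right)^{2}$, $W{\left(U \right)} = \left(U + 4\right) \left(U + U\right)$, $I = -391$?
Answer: $- \frac{1}{327} \approx -0.0030581$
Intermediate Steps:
$W{\left(U \right)} = 2 U \left(4 + U\right)$ ($W{\left(U \right)} = \left(4 + U\right) 2 U = 2 U \left(4 + U\right)$)
$s = 64$ ($s = \left(-2 + 2 \left(-5\right) \left(4 - 5\right)\right)^{2} = \left(-2 + 2 \left(-5\right) \left(-1\right)\right)^{2} = \left(-2 + 10\right)^{2} = 8^{2} = 64$)
$\frac{1}{I + s} = \frac{1}{-391 + 64} = \frac{1}{-327} = - \frac{1}{327}$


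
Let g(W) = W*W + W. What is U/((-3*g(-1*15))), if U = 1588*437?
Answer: -346978/315 ≈ -1101.5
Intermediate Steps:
g(W) = W + W² (g(W) = W² + W = W + W²)
U = 693956
U/((-3*g(-1*15))) = 693956/((-3*(-1*15)*(1 - 1*15))) = 693956/((-(-45)*(1 - 15))) = 693956/((-(-45)*(-14))) = 693956/((-3*210)) = 693956/(-630) = 693956*(-1/630) = -346978/315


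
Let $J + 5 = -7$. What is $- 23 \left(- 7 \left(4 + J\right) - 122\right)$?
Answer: $1518$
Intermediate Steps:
$J = -12$ ($J = -5 - 7 = -12$)
$- 23 \left(- 7 \left(4 + J\right) - 122\right) = - 23 \left(- 7 \left(4 - 12\right) - 122\right) = - 23 \left(\left(-7\right) \left(-8\right) - 122\right) = - 23 \left(56 - 122\right) = \left(-23\right) \left(-66\right) = 1518$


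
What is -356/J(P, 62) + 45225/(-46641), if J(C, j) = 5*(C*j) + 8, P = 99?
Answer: -234153541/238630903 ≈ -0.98124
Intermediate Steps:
J(C, j) = 8 + 5*C*j (J(C, j) = 5*C*j + 8 = 8 + 5*C*j)
-356/J(P, 62) + 45225/(-46641) = -356/(8 + 5*99*62) + 45225/(-46641) = -356/(8 + 30690) + 45225*(-1/46641) = -356/30698 - 15075/15547 = -356*1/30698 - 15075/15547 = -178/15349 - 15075/15547 = -234153541/238630903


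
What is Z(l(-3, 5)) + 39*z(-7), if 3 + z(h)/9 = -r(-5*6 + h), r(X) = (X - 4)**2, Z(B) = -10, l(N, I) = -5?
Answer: -591094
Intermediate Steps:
r(X) = (-4 + X)**2
z(h) = -27 - 9*(-34 + h)**2 (z(h) = -27 + 9*(-(-4 + (-5*6 + h))**2) = -27 + 9*(-(-4 + (-30 + h))**2) = -27 + 9*(-(-34 + h)**2) = -27 - 9*(-34 + h)**2)
Z(l(-3, 5)) + 39*z(-7) = -10 + 39*(-27 - 9*(-34 - 7)**2) = -10 + 39*(-27 - 9*(-41)**2) = -10 + 39*(-27 - 9*1681) = -10 + 39*(-27 - 15129) = -10 + 39*(-15156) = -10 - 591084 = -591094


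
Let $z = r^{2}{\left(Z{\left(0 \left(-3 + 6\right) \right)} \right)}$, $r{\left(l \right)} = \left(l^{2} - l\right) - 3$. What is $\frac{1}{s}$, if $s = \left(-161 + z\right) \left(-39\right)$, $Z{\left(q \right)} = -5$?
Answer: $- \frac{1}{22152} \approx -4.5143 \cdot 10^{-5}$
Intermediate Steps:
$r{\left(l \right)} = -3 + l^{2} - l$
$z = 729$ ($z = \left(-3 + \left(-5\right)^{2} - -5\right)^{2} = \left(-3 + 25 + 5\right)^{2} = 27^{2} = 729$)
$s = -22152$ ($s = \left(-161 + 729\right) \left(-39\right) = 568 \left(-39\right) = -22152$)
$\frac{1}{s} = \frac{1}{-22152} = - \frac{1}{22152}$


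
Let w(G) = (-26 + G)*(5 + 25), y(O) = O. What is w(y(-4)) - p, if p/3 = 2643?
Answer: -8829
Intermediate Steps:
p = 7929 (p = 3*2643 = 7929)
w(G) = -780 + 30*G (w(G) = (-26 + G)*30 = -780 + 30*G)
w(y(-4)) - p = (-780 + 30*(-4)) - 1*7929 = (-780 - 120) - 7929 = -900 - 7929 = -8829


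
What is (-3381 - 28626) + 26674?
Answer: -5333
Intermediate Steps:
(-3381 - 28626) + 26674 = -32007 + 26674 = -5333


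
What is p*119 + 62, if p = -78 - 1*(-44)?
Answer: -3984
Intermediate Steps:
p = -34 (p = -78 + 44 = -34)
p*119 + 62 = -34*119 + 62 = -4046 + 62 = -3984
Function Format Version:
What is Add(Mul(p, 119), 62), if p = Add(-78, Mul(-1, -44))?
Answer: -3984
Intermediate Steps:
p = -34 (p = Add(-78, 44) = -34)
Add(Mul(p, 119), 62) = Add(Mul(-34, 119), 62) = Add(-4046, 62) = -3984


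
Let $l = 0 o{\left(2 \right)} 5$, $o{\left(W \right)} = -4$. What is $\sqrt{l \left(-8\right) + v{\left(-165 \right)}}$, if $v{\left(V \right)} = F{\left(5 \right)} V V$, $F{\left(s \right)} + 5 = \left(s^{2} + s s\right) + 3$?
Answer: $660 \sqrt{3} \approx 1143.2$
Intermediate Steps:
$F{\left(s \right)} = -2 + 2 s^{2}$ ($F{\left(s \right)} = -5 + \left(\left(s^{2} + s s\right) + 3\right) = -5 + \left(\left(s^{2} + s^{2}\right) + 3\right) = -5 + \left(2 s^{2} + 3\right) = -5 + \left(3 + 2 s^{2}\right) = -2 + 2 s^{2}$)
$l = 0$ ($l = 0 \left(-4\right) 5 = 0 \cdot 5 = 0$)
$v{\left(V \right)} = 48 V^{2}$ ($v{\left(V \right)} = \left(-2 + 2 \cdot 5^{2}\right) V V = \left(-2 + 2 \cdot 25\right) V V = \left(-2 + 50\right) V V = 48 V V = 48 V^{2}$)
$\sqrt{l \left(-8\right) + v{\left(-165 \right)}} = \sqrt{0 \left(-8\right) + 48 \left(-165\right)^{2}} = \sqrt{0 + 48 \cdot 27225} = \sqrt{0 + 1306800} = \sqrt{1306800} = 660 \sqrt{3}$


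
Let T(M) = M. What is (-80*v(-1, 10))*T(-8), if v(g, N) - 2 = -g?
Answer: 1920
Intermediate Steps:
v(g, N) = 2 - g
(-80*v(-1, 10))*T(-8) = -80*(2 - 1*(-1))*(-8) = -80*(2 + 1)*(-8) = -80*3*(-8) = -240*(-8) = 1920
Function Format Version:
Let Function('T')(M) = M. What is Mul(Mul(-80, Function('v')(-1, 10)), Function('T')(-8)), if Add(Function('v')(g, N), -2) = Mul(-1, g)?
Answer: 1920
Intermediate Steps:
Function('v')(g, N) = Add(2, Mul(-1, g))
Mul(Mul(-80, Function('v')(-1, 10)), Function('T')(-8)) = Mul(Mul(-80, Add(2, Mul(-1, -1))), -8) = Mul(Mul(-80, Add(2, 1)), -8) = Mul(Mul(-80, 3), -8) = Mul(-240, -8) = 1920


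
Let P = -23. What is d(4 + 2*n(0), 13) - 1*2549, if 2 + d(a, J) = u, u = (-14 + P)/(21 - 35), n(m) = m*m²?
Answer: -35677/14 ≈ -2548.4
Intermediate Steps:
n(m) = m³
u = 37/14 (u = (-14 - 23)/(21 - 35) = -37/(-14) = -37*(-1/14) = 37/14 ≈ 2.6429)
d(a, J) = 9/14 (d(a, J) = -2 + 37/14 = 9/14)
d(4 + 2*n(0), 13) - 1*2549 = 9/14 - 1*2549 = 9/14 - 2549 = -35677/14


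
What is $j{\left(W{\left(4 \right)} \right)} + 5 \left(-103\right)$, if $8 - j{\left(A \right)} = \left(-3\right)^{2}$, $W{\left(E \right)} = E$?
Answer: $-516$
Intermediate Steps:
$j{\left(A \right)} = -1$ ($j{\left(A \right)} = 8 - \left(-3\right)^{2} = 8 - 9 = -1$)
$j{\left(W{\left(4 \right)} \right)} + 5 \left(-103\right) = -1 + 5 \left(-103\right) = -1 - 515 = -516$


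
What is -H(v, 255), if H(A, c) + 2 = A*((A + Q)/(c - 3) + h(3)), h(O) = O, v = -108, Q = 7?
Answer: 1979/7 ≈ 282.71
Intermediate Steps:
H(A, c) = -2 + A*(3 + (7 + A)/(-3 + c)) (H(A, c) = -2 + A*((A + 7)/(c - 3) + 3) = -2 + A*((7 + A)/(-3 + c) + 3) = -2 + A*(3 + (7 + A)/(-3 + c)))
-H(v, 255) = -(6 + (-108)² - 2*(-108) - 2*255 + 3*(-108)*255)/(-3 + 255) = -(6 + 11664 + 216 - 510 - 82620)/252 = -(-71244)/252 = -1*(-1979/7) = 1979/7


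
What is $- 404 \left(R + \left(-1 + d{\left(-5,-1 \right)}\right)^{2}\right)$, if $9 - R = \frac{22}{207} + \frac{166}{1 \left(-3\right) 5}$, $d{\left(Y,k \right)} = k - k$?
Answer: $- \frac{8764376}{1035} \approx -8468.0$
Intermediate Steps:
$d{\left(Y,k \right)} = 0$
$R = \frac{20659}{1035}$ ($R = 9 - \left(\frac{22}{207} + \frac{166}{1 \left(-3\right) 5}\right) = 9 - \left(22 \cdot \frac{1}{207} + \frac{166}{\left(-3\right) 5}\right) = 9 - \left(\frac{22}{207} + \frac{166}{-15}\right) = 9 - \left(\frac{22}{207} + 166 \left(- \frac{1}{15}\right)\right) = 9 - \left(\frac{22}{207} - \frac{166}{15}\right) = 9 - - \frac{11344}{1035} = 9 + \frac{11344}{1035} = \frac{20659}{1035} \approx 19.96$)
$- 404 \left(R + \left(-1 + d{\left(-5,-1 \right)}\right)^{2}\right) = - 404 \left(\frac{20659}{1035} + \left(-1 + 0\right)^{2}\right) = - 404 \left(\frac{20659}{1035} + \left(-1\right)^{2}\right) = - 404 \left(\frac{20659}{1035} + 1\right) = \left(-404\right) \frac{21694}{1035} = - \frac{8764376}{1035}$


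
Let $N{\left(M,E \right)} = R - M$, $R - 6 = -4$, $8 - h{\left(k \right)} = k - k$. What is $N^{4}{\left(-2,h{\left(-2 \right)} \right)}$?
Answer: $256$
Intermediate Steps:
$h{\left(k \right)} = 8$ ($h{\left(k \right)} = 8 - \left(k - k\right) = 8 - 0 = 8 + 0 = 8$)
$R = 2$ ($R = 6 - 4 = 2$)
$N{\left(M,E \right)} = 2 - M$
$N^{4}{\left(-2,h{\left(-2 \right)} \right)} = \left(2 - -2\right)^{4} = \left(2 + 2\right)^{4} = 4^{4} = 256$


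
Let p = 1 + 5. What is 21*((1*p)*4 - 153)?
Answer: -2709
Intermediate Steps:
p = 6
21*((1*p)*4 - 153) = 21*((1*6)*4 - 153) = 21*(6*4 - 153) = 21*(24 - 153) = 21*(-129) = -2709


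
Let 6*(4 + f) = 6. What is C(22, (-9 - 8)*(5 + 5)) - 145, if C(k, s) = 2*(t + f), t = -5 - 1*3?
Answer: -167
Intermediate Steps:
t = -8 (t = -5 - 3 = -8)
f = -3 (f = -4 + (⅙)*6 = -4 + 1 = -3)
C(k, s) = -22 (C(k, s) = 2*(-8 - 3) = 2*(-11) = -22)
C(22, (-9 - 8)*(5 + 5)) - 145 = -22 - 145 = -167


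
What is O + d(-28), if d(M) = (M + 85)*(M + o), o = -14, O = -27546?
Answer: -29940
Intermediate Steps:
d(M) = (-14 + M)*(85 + M) (d(M) = (M + 85)*(M - 14) = (85 + M)*(-14 + M) = (-14 + M)*(85 + M))
O + d(-28) = -27546 + (-1190 + (-28)**2 + 71*(-28)) = -27546 + (-1190 + 784 - 1988) = -27546 - 2394 = -29940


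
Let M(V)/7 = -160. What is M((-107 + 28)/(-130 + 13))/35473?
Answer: -1120/35473 ≈ -0.031573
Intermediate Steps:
M(V) = -1120 (M(V) = 7*(-160) = -1120)
M((-107 + 28)/(-130 + 13))/35473 = -1120/35473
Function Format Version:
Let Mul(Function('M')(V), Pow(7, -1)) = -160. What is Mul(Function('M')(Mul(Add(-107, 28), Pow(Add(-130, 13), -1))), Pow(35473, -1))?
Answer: Rational(-1120, 35473) ≈ -0.031573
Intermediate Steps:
Function('M')(V) = -1120 (Function('M')(V) = Mul(7, -160) = -1120)
Mul(Function('M')(Mul(Add(-107, 28), Pow(Add(-130, 13), -1))), Pow(35473, -1)) = Mul(-1120, Pow(35473, -1)) = Mul(-1120, Rational(1, 35473)) = Rational(-1120, 35473)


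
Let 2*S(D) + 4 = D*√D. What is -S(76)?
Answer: 2 - 76*√19 ≈ -329.28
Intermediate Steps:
S(D) = -2 + D^(3/2)/2 (S(D) = -2 + (D*√D)/2 = -2 + D^(3/2)/2)
-S(76) = -(-2 + 76^(3/2)/2) = -(-2 + (152*√19)/2) = -(-2 + 76*√19) = 2 - 76*√19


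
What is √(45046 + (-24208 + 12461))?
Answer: √33299 ≈ 182.48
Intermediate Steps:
√(45046 + (-24208 + 12461)) = √(45046 - 11747) = √33299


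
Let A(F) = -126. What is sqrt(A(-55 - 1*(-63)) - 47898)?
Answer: 6*I*sqrt(1334) ≈ 219.14*I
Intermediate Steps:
sqrt(A(-55 - 1*(-63)) - 47898) = sqrt(-126 - 47898) = sqrt(-48024) = 6*I*sqrt(1334)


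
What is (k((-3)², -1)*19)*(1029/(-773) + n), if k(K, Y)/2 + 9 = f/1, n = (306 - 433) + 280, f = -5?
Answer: -62371680/773 ≈ -80688.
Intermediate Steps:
n = 153 (n = -127 + 280 = 153)
k(K, Y) = -28 (k(K, Y) = -18 + 2*(-5/1) = -18 + 2*(-5*1) = -18 + 2*(-5) = -18 - 10 = -28)
(k((-3)², -1)*19)*(1029/(-773) + n) = (-28*19)*(1029/(-773) + 153) = -532*(1029*(-1/773) + 153) = -532*(-1029/773 + 153) = -532*117240/773 = -62371680/773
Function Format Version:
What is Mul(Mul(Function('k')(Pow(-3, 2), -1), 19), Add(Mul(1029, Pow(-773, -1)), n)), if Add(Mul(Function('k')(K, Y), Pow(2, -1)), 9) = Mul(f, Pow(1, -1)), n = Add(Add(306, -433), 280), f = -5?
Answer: Rational(-62371680, 773) ≈ -80688.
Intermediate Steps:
n = 153 (n = Add(-127, 280) = 153)
Function('k')(K, Y) = -28 (Function('k')(K, Y) = Add(-18, Mul(2, Mul(-5, Pow(1, -1)))) = Add(-18, Mul(2, Mul(-5, 1))) = Add(-18, Mul(2, -5)) = Add(-18, -10) = -28)
Mul(Mul(Function('k')(Pow(-3, 2), -1), 19), Add(Mul(1029, Pow(-773, -1)), n)) = Mul(Mul(-28, 19), Add(Mul(1029, Pow(-773, -1)), 153)) = Mul(-532, Add(Mul(1029, Rational(-1, 773)), 153)) = Mul(-532, Add(Rational(-1029, 773), 153)) = Mul(-532, Rational(117240, 773)) = Rational(-62371680, 773)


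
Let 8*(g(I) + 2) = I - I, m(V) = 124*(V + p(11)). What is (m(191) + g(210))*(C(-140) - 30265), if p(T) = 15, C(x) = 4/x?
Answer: -27056027592/35 ≈ -7.7303e+8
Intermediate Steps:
m(V) = 1860 + 124*V (m(V) = 124*(V + 15) = 124*(15 + V) = 1860 + 124*V)
g(I) = -2 (g(I) = -2 + (I - I)/8 = -2 + (⅛)*0 = -2 + 0 = -2)
(m(191) + g(210))*(C(-140) - 30265) = ((1860 + 124*191) - 2)*(4/(-140) - 30265) = ((1860 + 23684) - 2)*(4*(-1/140) - 30265) = (25544 - 2)*(-1/35 - 30265) = 25542*(-1059276/35) = -27056027592/35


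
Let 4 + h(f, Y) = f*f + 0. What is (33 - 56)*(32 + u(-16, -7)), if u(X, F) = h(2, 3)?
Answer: -736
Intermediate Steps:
h(f, Y) = -4 + f² (h(f, Y) = -4 + (f*f + 0) = -4 + (f² + 0) = -4 + f²)
u(X, F) = 0 (u(X, F) = -4 + 2² = -4 + 4 = 0)
(33 - 56)*(32 + u(-16, -7)) = (33 - 56)*(32 + 0) = -23*32 = -736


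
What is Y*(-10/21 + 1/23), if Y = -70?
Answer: 2090/69 ≈ 30.290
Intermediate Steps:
Y*(-10/21 + 1/23) = -70*(-10/21 + 1/23) = -70*(-209/483) = 2090/69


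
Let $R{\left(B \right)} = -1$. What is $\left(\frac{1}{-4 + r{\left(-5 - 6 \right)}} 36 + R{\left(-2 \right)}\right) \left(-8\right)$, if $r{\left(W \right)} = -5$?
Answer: $40$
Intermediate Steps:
$\left(\frac{1}{-4 + r{\left(-5 - 6 \right)}} 36 + R{\left(-2 \right)}\right) \left(-8\right) = \left(\frac{1}{-4 - 5} \cdot 36 - 1\right) \left(-8\right) = \left(\frac{1}{-9} \cdot 36 - 1\right) \left(-8\right) = \left(\left(- \frac{1}{9}\right) 36 - 1\right) \left(-8\right) = \left(-4 - 1\right) \left(-8\right) = \left(-5\right) \left(-8\right) = 40$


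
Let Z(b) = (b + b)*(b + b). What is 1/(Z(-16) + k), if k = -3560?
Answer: -1/2536 ≈ -0.00039432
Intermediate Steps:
Z(b) = 4*b² (Z(b) = (2*b)*(2*b) = 4*b²)
1/(Z(-16) + k) = 1/(4*(-16)² - 3560) = 1/(4*256 - 3560) = 1/(1024 - 3560) = 1/(-2536) = -1/2536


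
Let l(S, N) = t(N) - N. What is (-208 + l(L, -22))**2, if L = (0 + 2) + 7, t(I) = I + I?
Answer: 52900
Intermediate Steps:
t(I) = 2*I
L = 9 (L = 2 + 7 = 9)
l(S, N) = N (l(S, N) = 2*N - N = N)
(-208 + l(L, -22))**2 = (-208 - 22)**2 = (-230)**2 = 52900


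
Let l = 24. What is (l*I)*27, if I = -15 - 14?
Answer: -18792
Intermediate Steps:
I = -29
(l*I)*27 = (24*(-29))*27 = -696*27 = -18792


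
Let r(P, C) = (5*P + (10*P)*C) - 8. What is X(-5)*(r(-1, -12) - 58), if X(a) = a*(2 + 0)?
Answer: -490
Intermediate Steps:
r(P, C) = -8 + 5*P + 10*C*P (r(P, C) = (5*P + 10*C*P) - 8 = -8 + 5*P + 10*C*P)
X(a) = 2*a (X(a) = a*2 = 2*a)
X(-5)*(r(-1, -12) - 58) = (2*(-5))*((-8 + 5*(-1) + 10*(-12)*(-1)) - 58) = -10*((-8 - 5 + 120) - 58) = -10*(107 - 58) = -10*49 = -490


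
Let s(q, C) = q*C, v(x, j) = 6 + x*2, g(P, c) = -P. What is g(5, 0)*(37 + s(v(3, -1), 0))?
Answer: -185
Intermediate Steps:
v(x, j) = 6 + 2*x
s(q, C) = C*q
g(5, 0)*(37 + s(v(3, -1), 0)) = (-1*5)*(37 + 0*(6 + 2*3)) = -5*(37 + 0*(6 + 6)) = -5*(37 + 0*12) = -5*(37 + 0) = -5*37 = -185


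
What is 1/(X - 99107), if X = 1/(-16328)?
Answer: -16328/1618219097 ≈ -1.0090e-5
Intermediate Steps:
X = -1/16328 ≈ -6.1244e-5
1/(X - 99107) = 1/(-1/16328 - 99107) = 1/(-1618219097/16328) = -16328/1618219097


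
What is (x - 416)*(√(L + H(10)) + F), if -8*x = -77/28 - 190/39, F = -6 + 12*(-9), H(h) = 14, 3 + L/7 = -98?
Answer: 9841601/208 - 517979*I*√77/416 ≈ 47315.0 - 10926.0*I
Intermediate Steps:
L = -707 (L = -21 + 7*(-98) = -21 - 686 = -707)
F = -114 (F = -6 - 108 = -114)
x = 1189/1248 (x = -(-77/28 - 190/39)/8 = -(-77*1/28 - 190*1/39)/8 = -(-11/4 - 190/39)/8 = -⅛*(-1189/156) = 1189/1248 ≈ 0.95272)
(x - 416)*(√(L + H(10)) + F) = (1189/1248 - 416)*(√(-707 + 14) - 114) = -517979*(√(-693) - 114)/1248 = -517979*(3*I*√77 - 114)/1248 = -517979*(-114 + 3*I*√77)/1248 = 9841601/208 - 517979*I*√77/416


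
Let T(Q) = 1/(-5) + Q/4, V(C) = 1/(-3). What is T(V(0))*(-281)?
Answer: 4777/60 ≈ 79.617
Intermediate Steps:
V(C) = -⅓ (V(C) = 1*(-⅓) = -⅓)
T(Q) = -⅕ + Q/4 (T(Q) = 1*(-⅕) + Q*(¼) = -⅕ + Q/4)
T(V(0))*(-281) = (-⅕ + (¼)*(-⅓))*(-281) = (-⅕ - 1/12)*(-281) = -17/60*(-281) = 4777/60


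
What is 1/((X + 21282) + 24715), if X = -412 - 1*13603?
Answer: 1/31982 ≈ 3.1268e-5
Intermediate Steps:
X = -14015 (X = -412 - 13603 = -14015)
1/((X + 21282) + 24715) = 1/((-14015 + 21282) + 24715) = 1/(7267 + 24715) = 1/31982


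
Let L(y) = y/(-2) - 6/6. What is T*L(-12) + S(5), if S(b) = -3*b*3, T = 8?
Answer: -5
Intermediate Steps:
L(y) = -1 - y/2 (L(y) = y*(-½) - 6*⅙ = -y/2 - 1 = -1 - y/2)
S(b) = -9*b
T*L(-12) + S(5) = 8*(-1 - ½*(-12)) - 9*5 = 8*(-1 + 6) - 45 = 8*5 - 45 = 40 - 45 = -5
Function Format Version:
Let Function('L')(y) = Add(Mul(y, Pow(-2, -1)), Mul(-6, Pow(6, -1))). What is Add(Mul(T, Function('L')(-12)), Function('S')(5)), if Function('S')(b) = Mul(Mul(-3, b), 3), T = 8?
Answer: -5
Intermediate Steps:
Function('L')(y) = Add(-1, Mul(Rational(-1, 2), y)) (Function('L')(y) = Add(Mul(y, Rational(-1, 2)), Mul(-6, Rational(1, 6))) = Add(Mul(Rational(-1, 2), y), -1) = Add(-1, Mul(Rational(-1, 2), y)))
Function('S')(b) = Mul(-9, b)
Add(Mul(T, Function('L')(-12)), Function('S')(5)) = Add(Mul(8, Add(-1, Mul(Rational(-1, 2), -12))), Mul(-9, 5)) = Add(Mul(8, Add(-1, 6)), -45) = Add(Mul(8, 5), -45) = Add(40, -45) = -5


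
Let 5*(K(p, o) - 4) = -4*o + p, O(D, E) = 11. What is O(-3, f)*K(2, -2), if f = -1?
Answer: 66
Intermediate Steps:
K(p, o) = 4 - 4*o/5 + p/5 (K(p, o) = 4 + (-4*o + p)/5 = 4 + (p - 4*o)/5 = 4 + (-4*o/5 + p/5) = 4 - 4*o/5 + p/5)
O(-3, f)*K(2, -2) = 11*(4 - ⅘*(-2) + (⅕)*2) = 11*(4 + 8/5 + ⅖) = 11*6 = 66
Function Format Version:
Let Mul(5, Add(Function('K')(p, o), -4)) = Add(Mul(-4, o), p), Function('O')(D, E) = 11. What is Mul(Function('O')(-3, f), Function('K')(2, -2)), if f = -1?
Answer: 66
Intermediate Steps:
Function('K')(p, o) = Add(4, Mul(Rational(-4, 5), o), Mul(Rational(1, 5), p)) (Function('K')(p, o) = Add(4, Mul(Rational(1, 5), Add(Mul(-4, o), p))) = Add(4, Mul(Rational(1, 5), Add(p, Mul(-4, o)))) = Add(4, Add(Mul(Rational(-4, 5), o), Mul(Rational(1, 5), p))) = Add(4, Mul(Rational(-4, 5), o), Mul(Rational(1, 5), p)))
Mul(Function('O')(-3, f), Function('K')(2, -2)) = Mul(11, Add(4, Mul(Rational(-4, 5), -2), Mul(Rational(1, 5), 2))) = Mul(11, Add(4, Rational(8, 5), Rational(2, 5))) = Mul(11, 6) = 66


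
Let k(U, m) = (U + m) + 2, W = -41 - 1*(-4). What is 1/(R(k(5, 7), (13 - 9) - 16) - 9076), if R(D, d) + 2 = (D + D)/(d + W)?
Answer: -7/63550 ≈ -0.00011015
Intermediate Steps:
W = -37 (W = -41 + 4 = -37)
k(U, m) = 2 + U + m
R(D, d) = -2 + 2*D/(-37 + d) (R(D, d) = -2 + (D + D)/(d - 37) = -2 + (2*D)/(-37 + d) = -2 + 2*D/(-37 + d))
1/(R(k(5, 7), (13 - 9) - 16) - 9076) = 1/(2*(37 + (2 + 5 + 7) - ((13 - 9) - 16))/(-37 + ((13 - 9) - 16)) - 9076) = 1/(2*(37 + 14 - (4 - 16))/(-37 + (4 - 16)) - 9076) = 1/(2*(37 + 14 - 1*(-12))/(-37 - 12) - 9076) = 1/(2*(37 + 14 + 12)/(-49) - 9076) = 1/(2*(-1/49)*63 - 9076) = 1/(-18/7 - 9076) = 1/(-63550/7) = -7/63550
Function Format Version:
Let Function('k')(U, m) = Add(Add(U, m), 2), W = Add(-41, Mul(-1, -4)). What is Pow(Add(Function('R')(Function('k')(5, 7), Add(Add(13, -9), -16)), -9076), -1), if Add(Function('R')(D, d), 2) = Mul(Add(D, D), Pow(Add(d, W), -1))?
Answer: Rational(-7, 63550) ≈ -0.00011015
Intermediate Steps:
W = -37 (W = Add(-41, 4) = -37)
Function('k')(U, m) = Add(2, U, m)
Function('R')(D, d) = Add(-2, Mul(2, D, Pow(Add(-37, d), -1))) (Function('R')(D, d) = Add(-2, Mul(Add(D, D), Pow(Add(d, -37), -1))) = Add(-2, Mul(Mul(2, D), Pow(Add(-37, d), -1))) = Add(-2, Mul(2, D, Pow(Add(-37, d), -1))))
Pow(Add(Function('R')(Function('k')(5, 7), Add(Add(13, -9), -16)), -9076), -1) = Pow(Add(Mul(2, Pow(Add(-37, Add(Add(13, -9), -16)), -1), Add(37, Add(2, 5, 7), Mul(-1, Add(Add(13, -9), -16)))), -9076), -1) = Pow(Add(Mul(2, Pow(Add(-37, Add(4, -16)), -1), Add(37, 14, Mul(-1, Add(4, -16)))), -9076), -1) = Pow(Add(Mul(2, Pow(Add(-37, -12), -1), Add(37, 14, Mul(-1, -12))), -9076), -1) = Pow(Add(Mul(2, Pow(-49, -1), Add(37, 14, 12)), -9076), -1) = Pow(Add(Mul(2, Rational(-1, 49), 63), -9076), -1) = Pow(Add(Rational(-18, 7), -9076), -1) = Pow(Rational(-63550, 7), -1) = Rational(-7, 63550)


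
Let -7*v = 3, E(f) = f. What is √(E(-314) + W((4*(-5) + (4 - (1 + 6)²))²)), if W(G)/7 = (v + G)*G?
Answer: √124941386 ≈ 11178.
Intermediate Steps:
v = -3/7 (v = -⅐*3 = -3/7 ≈ -0.42857)
W(G) = 7*G*(-3/7 + G) (W(G) = 7*((-3/7 + G)*G) = 7*(G*(-3/7 + G)) = 7*G*(-3/7 + G))
√(E(-314) + W((4*(-5) + (4 - (1 + 6)²))²)) = √(-314 + (4*(-5) + (4 - (1 + 6)²))²*(-3 + 7*(4*(-5) + (4 - (1 + 6)²))²)) = √(-314 + (-20 + (4 - 1*7²))²*(-3 + 7*(-20 + (4 - 1*7²))²)) = √(-314 + (-20 + (4 - 1*49))²*(-3 + 7*(-20 + (4 - 1*49))²)) = √(-314 + (-20 + (4 - 49))²*(-3 + 7*(-20 + (4 - 49))²)) = √(-314 + (-20 - 45)²*(-3 + 7*(-20 - 45)²)) = √(-314 + (-65)²*(-3 + 7*(-65)²)) = √(-314 + 4225*(-3 + 7*4225)) = √(-314 + 4225*(-3 + 29575)) = √(-314 + 4225*29572) = √(-314 + 124941700) = √124941386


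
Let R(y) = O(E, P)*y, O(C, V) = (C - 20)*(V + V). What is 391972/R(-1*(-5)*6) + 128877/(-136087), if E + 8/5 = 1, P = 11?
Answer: -1967660902/66079959 ≈ -29.777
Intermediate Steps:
E = -⅗ (E = -8/5 + 1 = -⅗ ≈ -0.60000)
O(C, V) = 2*V*(-20 + C) (O(C, V) = (-20 + C)*(2*V) = 2*V*(-20 + C))
R(y) = -2266*y/5 (R(y) = (2*11*(-20 - ⅗))*y = (2*11*(-103/5))*y = -2266*y/5)
391972/R(-1*(-5)*6) + 128877/(-136087) = 391972/((-2266*(-1*(-5))*6/5)) + 128877/(-136087) = 391972/((-2266*6)) + 128877*(-1/136087) = 391972/((-2266/5*30)) - 18411/19441 = 391972/(-13596) - 18411/19441 = 391972*(-1/13596) - 18411/19441 = -97993/3399 - 18411/19441 = -1967660902/66079959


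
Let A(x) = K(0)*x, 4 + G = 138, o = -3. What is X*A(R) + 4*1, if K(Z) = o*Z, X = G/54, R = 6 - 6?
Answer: 4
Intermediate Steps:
G = 134 (G = -4 + 138 = 134)
R = 0
X = 67/27 (X = 134/54 = 134*(1/54) = 67/27 ≈ 2.4815)
K(Z) = -3*Z
A(x) = 0 (A(x) = (-3*0)*x = 0*x = 0)
X*A(R) + 4*1 = (67/27)*0 + 4*1 = 0 + 4 = 4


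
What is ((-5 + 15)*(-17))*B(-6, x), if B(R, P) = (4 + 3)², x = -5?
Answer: -8330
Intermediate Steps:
B(R, P) = 49 (B(R, P) = 7² = 49)
((-5 + 15)*(-17))*B(-6, x) = ((-5 + 15)*(-17))*49 = (10*(-17))*49 = -170*49 = -8330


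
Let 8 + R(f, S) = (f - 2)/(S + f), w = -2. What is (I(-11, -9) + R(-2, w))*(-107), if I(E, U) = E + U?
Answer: 2889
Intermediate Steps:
R(f, S) = -8 + (-2 + f)/(S + f) (R(f, S) = -8 + (f - 2)/(S + f) = -8 + (-2 + f)/(S + f))
(I(-11, -9) + R(-2, w))*(-107) = ((-11 - 9) + (-2 - 8*(-2) - 7*(-2))/(-2 - 2))*(-107) = (-20 + (-2 + 16 + 14)/(-4))*(-107) = (-20 - ¼*28)*(-107) = (-20 - 7)*(-107) = -27*(-107) = 2889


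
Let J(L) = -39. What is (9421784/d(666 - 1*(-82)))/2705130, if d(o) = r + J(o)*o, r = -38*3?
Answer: -2355446/19805609295 ≈ -0.00011893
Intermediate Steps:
r = -114
d(o) = -114 - 39*o
(9421784/d(666 - 1*(-82)))/2705130 = (9421784/(-114 - 39*(666 - 1*(-82))))/2705130 = (9421784/(-114 - 39*(666 + 82)))*(1/2705130) = (9421784/(-114 - 39*748))*(1/2705130) = (9421784/(-114 - 29172))*(1/2705130) = (9421784/(-29286))*(1/2705130) = (9421784*(-1/29286))*(1/2705130) = -4710892/14643*1/2705130 = -2355446/19805609295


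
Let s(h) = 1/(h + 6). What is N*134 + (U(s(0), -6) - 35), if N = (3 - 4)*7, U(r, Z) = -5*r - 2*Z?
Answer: -5771/6 ≈ -961.83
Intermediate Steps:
s(h) = 1/(6 + h)
N = -7 (N = -1*7 = -7)
N*134 + (U(s(0), -6) - 35) = -7*134 + ((-5/(6 + 0) - 2*(-6)) - 35) = -938 + ((-5/6 + 12) - 35) = -938 + ((-5*⅙ + 12) - 35) = -938 + ((-⅚ + 12) - 35) = -938 + (67/6 - 35) = -938 - 143/6 = -5771/6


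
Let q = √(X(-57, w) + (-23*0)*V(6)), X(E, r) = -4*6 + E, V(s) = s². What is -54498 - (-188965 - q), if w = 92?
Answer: 134467 + 9*I ≈ 1.3447e+5 + 9.0*I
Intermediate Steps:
X(E, r) = -24 + E
q = 9*I (q = √((-24 - 57) - 23*0*6²) = √(-81 + 0*36) = √(-81 + 0) = √(-81) = 9*I ≈ 9.0*I)
-54498 - (-188965 - q) = -54498 - (-188965 - 9*I) = -54498 + (188965 + 9*I) = 134467 + 9*I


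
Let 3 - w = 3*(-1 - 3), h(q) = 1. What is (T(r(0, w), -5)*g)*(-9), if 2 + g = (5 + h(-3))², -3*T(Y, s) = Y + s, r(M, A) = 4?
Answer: -102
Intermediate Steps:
w = 15 (w = 3 - 3*(-1 - 3) = 3 - 3*(-4) = 3 - 1*(-12) = 3 + 12 = 15)
T(Y, s) = -Y/3 - s/3 (T(Y, s) = -(Y + s)/3 = -Y/3 - s/3)
g = 34 (g = -2 + (5 + 1)² = -2 + 6² = -2 + 36 = 34)
(T(r(0, w), -5)*g)*(-9) = ((-⅓*4 - ⅓*(-5))*34)*(-9) = ((-4/3 + 5/3)*34)*(-9) = ((⅓)*34)*(-9) = (34/3)*(-9) = -102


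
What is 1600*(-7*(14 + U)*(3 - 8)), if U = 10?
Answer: 1344000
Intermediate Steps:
1600*(-7*(14 + U)*(3 - 8)) = 1600*(-7*(14 + 10)*(3 - 8)) = 1600*(-168*(-5)) = 1600*(-7*(-120)) = 1600*840 = 1344000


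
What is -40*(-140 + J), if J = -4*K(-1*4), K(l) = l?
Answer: 4960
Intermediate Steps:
J = 16 (J = -(-4)*4 = -4*(-4) = 16)
-40*(-140 + J) = -40*(-140 + 16) = -40*(-124) = 4960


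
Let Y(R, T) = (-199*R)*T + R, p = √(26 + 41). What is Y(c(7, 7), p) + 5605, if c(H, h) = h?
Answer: 5612 - 1393*√67 ≈ -5790.2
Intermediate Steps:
p = √67 ≈ 8.1853
Y(R, T) = R - 199*R*T (Y(R, T) = -199*R*T + R = R - 199*R*T)
Y(c(7, 7), p) + 5605 = 7*(1 - 199*√67) + 5605 = (7 - 1393*√67) + 5605 = 5612 - 1393*√67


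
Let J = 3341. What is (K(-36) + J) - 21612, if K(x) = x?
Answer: -18307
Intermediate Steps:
(K(-36) + J) - 21612 = (-36 + 3341) - 21612 = 3305 - 21612 = -18307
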